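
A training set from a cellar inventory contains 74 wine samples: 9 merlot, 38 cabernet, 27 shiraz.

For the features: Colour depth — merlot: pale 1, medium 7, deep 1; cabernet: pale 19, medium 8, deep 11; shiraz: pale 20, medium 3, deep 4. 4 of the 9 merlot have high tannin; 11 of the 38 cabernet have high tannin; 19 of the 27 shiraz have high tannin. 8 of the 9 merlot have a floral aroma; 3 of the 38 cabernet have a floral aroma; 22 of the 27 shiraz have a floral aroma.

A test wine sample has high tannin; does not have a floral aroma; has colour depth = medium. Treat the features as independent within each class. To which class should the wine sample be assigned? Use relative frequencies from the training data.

merlot: (9/74) × (7/9) × (4/9) × (1/9) ≈ 0.00467134
cabernet: (38/74) × (8/38) × (11/38) × (35/38) ≈ 0.0288238
shiraz: (27/74) × (3/27) × (19/27) × (5/27) ≈ 0.00528306
Highest score → cabernet.

cabernet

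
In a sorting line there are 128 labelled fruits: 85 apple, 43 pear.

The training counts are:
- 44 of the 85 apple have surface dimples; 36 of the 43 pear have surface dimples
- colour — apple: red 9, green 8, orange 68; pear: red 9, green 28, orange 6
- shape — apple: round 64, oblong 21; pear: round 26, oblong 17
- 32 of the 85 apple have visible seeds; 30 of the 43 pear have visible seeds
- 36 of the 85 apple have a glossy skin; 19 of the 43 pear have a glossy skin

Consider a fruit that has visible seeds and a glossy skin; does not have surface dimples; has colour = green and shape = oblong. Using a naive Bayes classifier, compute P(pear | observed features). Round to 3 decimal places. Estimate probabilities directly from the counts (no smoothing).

0.785

apple: (85/128) × (41/85) × (8/85) × (21/85) × (32/85) × (36/85) ≈ 0.00118757
pear: (43/128) × (7/43) × (28/43) × (17/43) × (30/43) × (19/43) ≈ 0.00434006
P(pear | x) = 0.00434006 / 0.00552763 ≈ 0.785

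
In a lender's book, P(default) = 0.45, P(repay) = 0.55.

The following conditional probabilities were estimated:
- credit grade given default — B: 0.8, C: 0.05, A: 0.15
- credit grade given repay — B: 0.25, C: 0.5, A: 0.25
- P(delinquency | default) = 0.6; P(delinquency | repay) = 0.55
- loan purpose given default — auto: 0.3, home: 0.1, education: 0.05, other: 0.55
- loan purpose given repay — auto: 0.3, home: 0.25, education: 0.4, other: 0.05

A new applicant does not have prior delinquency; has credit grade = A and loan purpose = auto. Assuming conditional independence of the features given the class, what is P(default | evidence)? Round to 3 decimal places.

0.304

default: 0.45 × 0.15 × (1−0.6) × 0.3 = 0.0081
repay: 0.55 × 0.25 × (1−0.55) × 0.3 = 0.0185625
P(default | x) = 0.0081 / 0.0266625 ≈ 0.304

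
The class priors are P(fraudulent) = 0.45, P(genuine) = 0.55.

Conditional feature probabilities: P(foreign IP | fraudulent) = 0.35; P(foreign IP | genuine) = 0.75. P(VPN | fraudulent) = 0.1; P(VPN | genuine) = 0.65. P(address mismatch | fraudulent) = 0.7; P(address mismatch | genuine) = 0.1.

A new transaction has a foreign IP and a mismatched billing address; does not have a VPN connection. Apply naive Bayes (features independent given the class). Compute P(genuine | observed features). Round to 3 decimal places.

0.127

fraudulent: 0.45 × 0.35 × (1−0.1) × 0.7 = 0.099225
genuine: 0.55 × 0.75 × (1−0.65) × 0.1 = 0.0144375
P(genuine | x) = 0.0144375 / 0.1136625 ≈ 0.127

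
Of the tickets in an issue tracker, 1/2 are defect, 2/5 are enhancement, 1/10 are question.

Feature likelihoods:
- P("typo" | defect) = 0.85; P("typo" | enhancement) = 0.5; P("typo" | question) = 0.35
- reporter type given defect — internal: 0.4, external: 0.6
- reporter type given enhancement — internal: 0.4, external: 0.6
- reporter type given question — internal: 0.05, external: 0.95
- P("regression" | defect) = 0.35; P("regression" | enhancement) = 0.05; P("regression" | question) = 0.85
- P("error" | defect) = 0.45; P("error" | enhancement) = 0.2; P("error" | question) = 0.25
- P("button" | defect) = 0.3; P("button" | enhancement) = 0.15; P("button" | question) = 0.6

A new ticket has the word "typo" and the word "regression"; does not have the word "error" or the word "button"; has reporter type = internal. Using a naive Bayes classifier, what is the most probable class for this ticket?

defect

defect: 0.5 × 0.85 × 0.4 × 0.35 × (1−0.45) × (1−0.3) = 0.0229075
enhancement: 0.4 × 0.5 × 0.4 × 0.05 × (1−0.2) × (1−0.15) = 0.00272
question: 0.1 × 0.35 × 0.05 × 0.85 × (1−0.25) × (1−0.6) = 0.00044625
Highest score → defect.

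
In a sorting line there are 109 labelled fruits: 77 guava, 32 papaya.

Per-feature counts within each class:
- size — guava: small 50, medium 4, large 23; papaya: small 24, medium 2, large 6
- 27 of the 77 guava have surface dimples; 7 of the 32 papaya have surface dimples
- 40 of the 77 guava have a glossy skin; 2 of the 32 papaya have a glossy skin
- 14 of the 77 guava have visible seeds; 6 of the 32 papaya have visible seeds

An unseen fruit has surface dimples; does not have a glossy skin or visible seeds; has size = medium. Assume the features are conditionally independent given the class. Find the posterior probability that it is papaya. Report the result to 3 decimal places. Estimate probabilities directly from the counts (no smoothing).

guava: (77/109) × (4/77) × (27/77) × (37/77) × (63/77) ≈ 0.00505903
papaya: (32/109) × (2/32) × (7/32) × (30/32) × (26/32) ≈ 0.00305736
P(papaya | x) = 0.00305736 / 0.00811639 ≈ 0.377

0.377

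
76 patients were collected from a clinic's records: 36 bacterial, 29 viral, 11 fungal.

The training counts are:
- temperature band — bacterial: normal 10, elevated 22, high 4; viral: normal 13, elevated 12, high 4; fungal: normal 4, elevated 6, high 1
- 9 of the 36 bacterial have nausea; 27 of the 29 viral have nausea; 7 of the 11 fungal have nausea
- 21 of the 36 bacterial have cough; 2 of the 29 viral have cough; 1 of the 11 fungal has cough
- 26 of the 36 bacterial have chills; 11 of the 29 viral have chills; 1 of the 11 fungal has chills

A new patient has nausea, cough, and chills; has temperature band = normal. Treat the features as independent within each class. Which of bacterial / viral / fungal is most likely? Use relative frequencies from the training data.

bacterial: (36/76) × (10/36) × (9/36) × (21/36) × (26/36) ≈ 0.0138584
viral: (29/76) × (13/29) × (27/29) × (2/29) × (11/29) ≈ 0.00416603
fungal: (11/76) × (4/11) × (7/11) × (1/11) × (1/11) ≈ 0.0002768
Highest score → bacterial.

bacterial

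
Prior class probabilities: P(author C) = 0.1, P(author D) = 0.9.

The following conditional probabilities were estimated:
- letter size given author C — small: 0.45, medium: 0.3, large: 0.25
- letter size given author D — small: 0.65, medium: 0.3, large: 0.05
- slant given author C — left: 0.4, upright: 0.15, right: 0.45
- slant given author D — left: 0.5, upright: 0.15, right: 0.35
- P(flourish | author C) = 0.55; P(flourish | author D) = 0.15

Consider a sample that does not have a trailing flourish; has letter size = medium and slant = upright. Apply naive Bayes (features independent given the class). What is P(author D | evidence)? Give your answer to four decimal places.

author C: 0.1 × 0.3 × 0.15 × (1−0.55) = 0.002025
author D: 0.9 × 0.3 × 0.15 × (1−0.15) = 0.034425
P(author D | x) = 0.034425 / 0.03645 ≈ 0.9444

0.9444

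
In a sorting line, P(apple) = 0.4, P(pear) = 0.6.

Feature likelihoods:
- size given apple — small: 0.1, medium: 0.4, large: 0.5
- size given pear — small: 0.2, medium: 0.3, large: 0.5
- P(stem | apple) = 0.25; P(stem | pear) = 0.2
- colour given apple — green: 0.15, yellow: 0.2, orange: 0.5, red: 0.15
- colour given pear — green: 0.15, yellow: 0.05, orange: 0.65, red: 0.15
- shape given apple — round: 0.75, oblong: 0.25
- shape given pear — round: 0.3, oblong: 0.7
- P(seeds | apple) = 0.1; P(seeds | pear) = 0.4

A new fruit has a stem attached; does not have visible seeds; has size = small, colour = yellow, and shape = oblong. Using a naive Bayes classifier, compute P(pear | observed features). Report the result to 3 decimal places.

apple: 0.4 × 0.1 × 0.25 × 0.2 × 0.25 × (1−0.1) = 0.00045
pear: 0.6 × 0.2 × 0.2 × 0.05 × 0.7 × (1−0.4) = 0.000504
P(pear | x) = 0.000504 / 0.000954 ≈ 0.528

0.528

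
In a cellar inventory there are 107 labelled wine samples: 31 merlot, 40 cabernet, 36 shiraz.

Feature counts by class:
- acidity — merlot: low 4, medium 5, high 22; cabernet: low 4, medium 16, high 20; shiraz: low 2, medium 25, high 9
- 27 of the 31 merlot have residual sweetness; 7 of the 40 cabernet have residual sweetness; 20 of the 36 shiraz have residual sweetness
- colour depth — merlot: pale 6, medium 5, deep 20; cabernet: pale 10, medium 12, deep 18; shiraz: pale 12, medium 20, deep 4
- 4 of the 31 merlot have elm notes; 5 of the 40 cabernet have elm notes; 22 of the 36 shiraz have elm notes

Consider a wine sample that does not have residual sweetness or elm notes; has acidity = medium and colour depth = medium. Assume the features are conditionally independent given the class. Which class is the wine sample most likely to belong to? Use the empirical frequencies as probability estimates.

merlot: (31/107) × (5/31) × (4/31) × (5/31) × (27/31) ≈ 0.000847022
cabernet: (40/107) × (16/40) × (33/40) × (12/40) × (35/40) ≈ 0.0323832
shiraz: (36/107) × (25/36) × (16/36) × (20/36) × (14/36) ≈ 0.022435
Highest score → cabernet.

cabernet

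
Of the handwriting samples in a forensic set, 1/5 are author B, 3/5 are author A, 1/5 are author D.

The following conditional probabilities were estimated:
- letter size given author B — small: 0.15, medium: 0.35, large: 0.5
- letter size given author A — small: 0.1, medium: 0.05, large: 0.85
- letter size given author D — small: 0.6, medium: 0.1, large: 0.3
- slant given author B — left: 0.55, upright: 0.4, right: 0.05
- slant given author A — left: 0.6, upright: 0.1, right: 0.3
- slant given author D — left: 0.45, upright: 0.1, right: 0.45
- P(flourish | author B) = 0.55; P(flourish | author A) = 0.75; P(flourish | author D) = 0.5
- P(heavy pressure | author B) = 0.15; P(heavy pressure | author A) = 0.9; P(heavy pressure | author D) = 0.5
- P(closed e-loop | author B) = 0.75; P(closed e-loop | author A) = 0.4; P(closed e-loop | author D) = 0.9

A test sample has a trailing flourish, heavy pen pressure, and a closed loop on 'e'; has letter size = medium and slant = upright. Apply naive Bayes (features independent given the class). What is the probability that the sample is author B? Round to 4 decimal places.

author B: 0.2 × 0.35 × 0.4 × 0.55 × 0.15 × 0.75 = 0.0017325
author A: 0.6 × 0.05 × 0.1 × 0.75 × 0.9 × 0.4 = 0.00081
author D: 0.2 × 0.1 × 0.1 × 0.5 × 0.5 × 0.9 = 0.00045
P(author B | x) = 0.0017325 / 0.0029925 ≈ 0.5789

0.5789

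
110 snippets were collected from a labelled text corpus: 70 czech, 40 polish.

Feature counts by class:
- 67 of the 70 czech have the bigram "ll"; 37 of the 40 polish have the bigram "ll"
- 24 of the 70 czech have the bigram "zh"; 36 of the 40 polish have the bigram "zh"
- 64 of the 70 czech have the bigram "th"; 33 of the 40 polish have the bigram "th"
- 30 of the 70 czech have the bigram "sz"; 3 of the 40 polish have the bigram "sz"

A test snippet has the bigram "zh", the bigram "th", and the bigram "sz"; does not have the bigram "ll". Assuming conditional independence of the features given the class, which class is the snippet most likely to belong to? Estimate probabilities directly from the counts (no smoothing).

czech

czech: (70/110) × (3/70) × (24/70) × (64/70) × (30/70) ≈ 0.00366393
polish: (40/110) × (3/40) × (36/40) × (33/40) × (3/40) = 0.00151875
Highest score → czech.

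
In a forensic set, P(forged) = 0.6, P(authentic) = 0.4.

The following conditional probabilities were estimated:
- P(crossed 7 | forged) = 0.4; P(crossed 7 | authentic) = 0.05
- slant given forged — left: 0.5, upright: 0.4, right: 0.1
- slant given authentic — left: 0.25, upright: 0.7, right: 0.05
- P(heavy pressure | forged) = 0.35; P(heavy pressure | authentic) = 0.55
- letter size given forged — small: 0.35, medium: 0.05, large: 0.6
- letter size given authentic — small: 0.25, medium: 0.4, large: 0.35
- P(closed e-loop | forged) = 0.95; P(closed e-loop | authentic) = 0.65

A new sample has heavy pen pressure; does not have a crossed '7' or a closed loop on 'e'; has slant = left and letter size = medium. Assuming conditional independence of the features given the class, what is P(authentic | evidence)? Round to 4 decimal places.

forged: 0.6 × (1−0.4) × 0.5 × 0.35 × 0.05 × (1−0.95) = 0.0001575
authentic: 0.4 × (1−0.05) × 0.25 × 0.55 × 0.4 × (1−0.65) = 0.007315
P(authentic | x) = 0.007315 / 0.0074725 ≈ 0.9789

0.9789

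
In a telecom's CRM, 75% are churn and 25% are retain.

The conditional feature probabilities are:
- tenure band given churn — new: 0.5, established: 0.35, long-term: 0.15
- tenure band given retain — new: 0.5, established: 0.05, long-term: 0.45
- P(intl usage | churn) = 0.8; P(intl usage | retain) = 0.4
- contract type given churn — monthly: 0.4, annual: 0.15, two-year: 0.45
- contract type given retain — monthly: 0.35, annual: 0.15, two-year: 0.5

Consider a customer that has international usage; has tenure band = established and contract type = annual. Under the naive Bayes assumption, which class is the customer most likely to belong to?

churn

churn: 0.75 × 0.35 × 0.8 × 0.15 = 0.0315
retain: 0.25 × 0.05 × 0.4 × 0.15 = 0.00075
Highest score → churn.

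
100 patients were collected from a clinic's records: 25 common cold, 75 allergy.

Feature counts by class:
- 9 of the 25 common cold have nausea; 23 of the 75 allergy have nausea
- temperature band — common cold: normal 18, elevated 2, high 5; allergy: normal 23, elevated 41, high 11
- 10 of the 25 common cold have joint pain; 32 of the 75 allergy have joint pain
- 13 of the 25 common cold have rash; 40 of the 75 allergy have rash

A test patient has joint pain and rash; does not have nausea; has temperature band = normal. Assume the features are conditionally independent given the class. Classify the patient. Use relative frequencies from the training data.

common cold: (25/100) × (16/25) × (18/25) × (10/25) × (13/25) = 0.0239616
allergy: (75/100) × (52/75) × (23/75) × (32/75) × (40/75) ≈ 0.0362875
Highest score → allergy.

allergy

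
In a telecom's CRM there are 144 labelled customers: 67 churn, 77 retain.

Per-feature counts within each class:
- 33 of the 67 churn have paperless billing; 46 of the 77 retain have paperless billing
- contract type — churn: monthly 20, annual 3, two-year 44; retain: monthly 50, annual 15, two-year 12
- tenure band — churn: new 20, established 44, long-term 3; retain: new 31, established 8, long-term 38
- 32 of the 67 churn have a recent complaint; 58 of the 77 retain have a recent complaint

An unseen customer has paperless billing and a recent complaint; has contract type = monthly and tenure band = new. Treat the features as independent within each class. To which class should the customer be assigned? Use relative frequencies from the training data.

retain

churn: (67/144) × (33/67) × (20/67) × (20/67) × (32/67) ≈ 0.00975297
retain: (77/144) × (46/77) × (50/77) × (31/77) × (58/77) ≈ 0.0629047
Highest score → retain.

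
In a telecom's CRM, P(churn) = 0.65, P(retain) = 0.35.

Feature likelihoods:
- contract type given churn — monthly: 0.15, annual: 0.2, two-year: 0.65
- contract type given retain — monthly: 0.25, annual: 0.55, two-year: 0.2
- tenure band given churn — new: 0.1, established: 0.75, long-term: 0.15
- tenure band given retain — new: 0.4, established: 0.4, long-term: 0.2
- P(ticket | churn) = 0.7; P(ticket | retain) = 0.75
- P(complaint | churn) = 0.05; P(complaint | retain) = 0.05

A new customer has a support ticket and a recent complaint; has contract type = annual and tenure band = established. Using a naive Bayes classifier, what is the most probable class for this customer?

churn: 0.65 × 0.2 × 0.75 × 0.7 × 0.05 = 0.0034125
retain: 0.35 × 0.55 × 0.4 × 0.75 × 0.05 = 0.0028875
Highest score → churn.

churn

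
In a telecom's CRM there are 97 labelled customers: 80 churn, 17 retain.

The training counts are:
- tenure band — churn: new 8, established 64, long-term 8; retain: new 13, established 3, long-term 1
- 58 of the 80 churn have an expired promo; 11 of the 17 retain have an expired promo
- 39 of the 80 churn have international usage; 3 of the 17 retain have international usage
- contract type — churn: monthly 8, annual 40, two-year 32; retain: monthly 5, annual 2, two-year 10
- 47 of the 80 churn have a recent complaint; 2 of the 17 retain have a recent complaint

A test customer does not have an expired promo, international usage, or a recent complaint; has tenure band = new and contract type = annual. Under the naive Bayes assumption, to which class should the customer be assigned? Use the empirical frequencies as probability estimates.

retain

churn: (80/97) × (8/80) × (22/80) × (41/80) × (40/80) × (33/80) ≈ 0.00239739
retain: (17/97) × (13/17) × (6/17) × (14/17) × (2/17) × (15/17) ≈ 0.00404368
Highest score → retain.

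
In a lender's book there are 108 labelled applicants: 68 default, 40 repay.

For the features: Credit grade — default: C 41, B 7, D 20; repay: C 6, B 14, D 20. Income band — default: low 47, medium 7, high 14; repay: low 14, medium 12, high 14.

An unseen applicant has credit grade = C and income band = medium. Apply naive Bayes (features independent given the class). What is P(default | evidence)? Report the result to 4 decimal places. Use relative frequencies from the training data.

default: (68/108) × (41/68) × (7/68) ≈ 0.0390795
repay: (40/108) × (6/40) × (12/40) ≈ 0.0166667
P(default | x) = 0.0390795 / 0.0557462 ≈ 0.7010

0.7010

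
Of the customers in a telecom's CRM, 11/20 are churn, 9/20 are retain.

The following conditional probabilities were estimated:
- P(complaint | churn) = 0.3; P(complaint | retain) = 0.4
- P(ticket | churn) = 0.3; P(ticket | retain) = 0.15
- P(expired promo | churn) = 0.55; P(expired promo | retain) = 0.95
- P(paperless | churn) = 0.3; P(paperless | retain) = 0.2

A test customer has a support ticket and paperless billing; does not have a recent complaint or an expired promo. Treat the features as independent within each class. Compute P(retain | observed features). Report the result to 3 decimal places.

0.025

churn: 0.55 × (1−0.3) × 0.3 × (1−0.55) × 0.3 = 0.0155925
retain: 0.45 × (1−0.4) × 0.15 × (1−0.95) × 0.2 = 0.000405
P(retain | x) = 0.000405 / 0.0159975 ≈ 0.025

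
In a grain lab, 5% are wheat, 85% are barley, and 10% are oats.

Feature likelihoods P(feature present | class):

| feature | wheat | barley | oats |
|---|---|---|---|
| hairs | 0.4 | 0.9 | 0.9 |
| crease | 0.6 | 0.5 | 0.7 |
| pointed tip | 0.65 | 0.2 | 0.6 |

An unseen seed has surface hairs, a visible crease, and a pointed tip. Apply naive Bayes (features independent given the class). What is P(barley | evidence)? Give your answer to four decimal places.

0.6265

wheat: 0.05 × 0.4 × 0.6 × 0.65 = 0.0078
barley: 0.85 × 0.9 × 0.5 × 0.2 = 0.0765
oats: 0.1 × 0.9 × 0.7 × 0.6 = 0.0378
P(barley | x) = 0.0765 / 0.1221 ≈ 0.6265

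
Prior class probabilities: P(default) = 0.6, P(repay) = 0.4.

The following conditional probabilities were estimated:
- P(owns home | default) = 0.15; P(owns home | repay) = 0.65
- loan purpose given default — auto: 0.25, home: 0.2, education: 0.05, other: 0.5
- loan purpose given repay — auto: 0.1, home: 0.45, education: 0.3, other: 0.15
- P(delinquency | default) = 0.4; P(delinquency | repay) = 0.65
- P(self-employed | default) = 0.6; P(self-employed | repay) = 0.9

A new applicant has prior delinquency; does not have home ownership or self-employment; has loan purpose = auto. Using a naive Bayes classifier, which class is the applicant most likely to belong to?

default

default: 0.6 × (1−0.15) × 0.25 × 0.4 × (1−0.6) = 0.0204
repay: 0.4 × (1−0.65) × 0.1 × 0.65 × (1−0.9) = 0.00091
Highest score → default.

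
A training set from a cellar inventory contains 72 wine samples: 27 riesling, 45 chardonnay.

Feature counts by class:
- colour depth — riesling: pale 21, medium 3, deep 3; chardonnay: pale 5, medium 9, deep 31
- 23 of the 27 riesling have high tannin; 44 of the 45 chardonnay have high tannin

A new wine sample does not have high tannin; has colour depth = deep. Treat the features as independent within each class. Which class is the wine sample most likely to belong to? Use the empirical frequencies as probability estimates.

riesling: (27/72) × (3/27) × (4/27) ≈ 0.00617284
chardonnay: (45/72) × (31/45) × (1/45) ≈ 0.0095679
Highest score → chardonnay.

chardonnay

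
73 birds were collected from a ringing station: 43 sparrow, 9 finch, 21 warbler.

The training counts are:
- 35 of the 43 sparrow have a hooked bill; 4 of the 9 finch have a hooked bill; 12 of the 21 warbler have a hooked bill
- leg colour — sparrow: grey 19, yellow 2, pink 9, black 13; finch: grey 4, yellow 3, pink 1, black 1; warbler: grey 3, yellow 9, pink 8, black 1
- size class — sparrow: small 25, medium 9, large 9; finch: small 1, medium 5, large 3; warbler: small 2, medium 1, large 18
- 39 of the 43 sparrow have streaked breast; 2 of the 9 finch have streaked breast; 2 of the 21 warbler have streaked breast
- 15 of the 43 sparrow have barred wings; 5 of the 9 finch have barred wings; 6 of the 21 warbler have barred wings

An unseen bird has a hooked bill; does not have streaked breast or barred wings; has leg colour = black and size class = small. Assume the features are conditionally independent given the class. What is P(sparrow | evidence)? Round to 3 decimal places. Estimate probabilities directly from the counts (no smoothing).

sparrow: (43/73) × (35/43) × (13/43) × (25/43) × (4/43) × (28/43) ≈ 0.00510473
finch: (9/73) × (4/9) × (1/9) × (1/9) × (7/9) × (4/9) ≈ 0.000233843
warbler: (21/73) × (12/21) × (1/21) × (2/21) × (19/21) × (15/21) ≈ 0.000481788
P(sparrow | x) = 0.00510473 / 0.005820361 ≈ 0.877

0.877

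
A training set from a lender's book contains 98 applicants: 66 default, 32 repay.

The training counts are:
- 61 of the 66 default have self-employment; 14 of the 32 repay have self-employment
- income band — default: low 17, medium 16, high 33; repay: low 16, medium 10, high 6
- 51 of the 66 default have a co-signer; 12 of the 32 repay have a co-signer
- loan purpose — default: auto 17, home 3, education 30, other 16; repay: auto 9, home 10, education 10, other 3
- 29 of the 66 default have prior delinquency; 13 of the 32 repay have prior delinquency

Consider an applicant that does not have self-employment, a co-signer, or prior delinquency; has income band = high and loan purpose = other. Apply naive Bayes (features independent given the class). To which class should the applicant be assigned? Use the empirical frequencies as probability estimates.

repay

default: (66/98) × (5/66) × (33/66) × (15/66) × (16/66) × (37/66) ≈ 0.000787944
repay: (32/98) × (18/32) × (6/32) × (20/32) × (3/32) × (19/32) ≈ 0.00119813
Highest score → repay.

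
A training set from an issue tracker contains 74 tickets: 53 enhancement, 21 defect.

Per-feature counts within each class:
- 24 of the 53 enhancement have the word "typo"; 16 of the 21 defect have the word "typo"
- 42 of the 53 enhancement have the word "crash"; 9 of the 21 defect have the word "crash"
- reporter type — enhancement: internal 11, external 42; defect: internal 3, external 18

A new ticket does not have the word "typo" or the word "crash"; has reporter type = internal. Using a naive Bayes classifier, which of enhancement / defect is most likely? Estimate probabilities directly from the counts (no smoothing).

enhancement: (53/74) × (29/53) × (11/53) × (11/53) ≈ 0.0168811
defect: (21/74) × (5/21) × (12/21) × (3/21) ≈ 0.00551572
Highest score → enhancement.

enhancement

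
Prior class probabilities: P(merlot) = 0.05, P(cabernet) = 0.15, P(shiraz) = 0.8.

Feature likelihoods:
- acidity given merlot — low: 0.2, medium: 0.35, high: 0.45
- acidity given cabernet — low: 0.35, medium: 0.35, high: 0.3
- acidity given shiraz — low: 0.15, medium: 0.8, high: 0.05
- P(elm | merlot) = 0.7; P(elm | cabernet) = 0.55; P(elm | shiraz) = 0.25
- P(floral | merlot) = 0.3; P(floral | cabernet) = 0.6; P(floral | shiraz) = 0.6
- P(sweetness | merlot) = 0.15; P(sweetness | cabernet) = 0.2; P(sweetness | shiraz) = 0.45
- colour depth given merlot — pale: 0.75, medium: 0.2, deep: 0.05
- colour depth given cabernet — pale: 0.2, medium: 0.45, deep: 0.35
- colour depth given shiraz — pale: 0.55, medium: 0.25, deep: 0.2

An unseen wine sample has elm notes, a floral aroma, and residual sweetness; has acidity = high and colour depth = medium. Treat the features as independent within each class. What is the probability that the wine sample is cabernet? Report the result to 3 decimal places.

merlot: 0.05 × 0.45 × 0.7 × 0.3 × 0.15 × 0.2 = 0.00014175
cabernet: 0.15 × 0.3 × 0.55 × 0.6 × 0.2 × 0.45 = 0.0013365
shiraz: 0.8 × 0.05 × 0.25 × 0.6 × 0.45 × 0.25 = 0.000675
P(cabernet | x) = 0.0013365 / 0.00215325 ≈ 0.621

0.621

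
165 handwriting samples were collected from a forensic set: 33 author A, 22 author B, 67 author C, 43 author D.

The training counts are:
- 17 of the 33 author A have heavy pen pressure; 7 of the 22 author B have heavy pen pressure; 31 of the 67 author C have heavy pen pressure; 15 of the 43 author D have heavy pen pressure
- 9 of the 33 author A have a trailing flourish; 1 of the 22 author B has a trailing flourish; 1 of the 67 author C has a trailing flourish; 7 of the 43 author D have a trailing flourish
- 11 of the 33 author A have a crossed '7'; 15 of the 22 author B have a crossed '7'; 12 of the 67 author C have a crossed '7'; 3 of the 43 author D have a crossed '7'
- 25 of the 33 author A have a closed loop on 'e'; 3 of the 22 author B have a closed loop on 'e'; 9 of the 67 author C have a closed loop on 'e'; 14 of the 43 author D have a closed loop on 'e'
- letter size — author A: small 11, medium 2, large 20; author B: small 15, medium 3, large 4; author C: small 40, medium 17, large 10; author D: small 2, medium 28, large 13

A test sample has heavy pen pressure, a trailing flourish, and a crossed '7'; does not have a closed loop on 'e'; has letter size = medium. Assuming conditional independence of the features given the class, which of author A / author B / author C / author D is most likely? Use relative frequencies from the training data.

author A: (33/165) × (17/33) × (9/33) × (11/33) × (8/33) × (2/33) ≈ 0.000137615
author B: (22/165) × (7/22) × (1/22) × (15/22) × (19/22) × (3/22) ≈ 0.000154842
author C: (67/165) × (31/67) × (1/67) × (12/67) × (58/67) × (17/67) ≈ 0.000110316
author D: (43/165) × (15/43) × (7/43) × (3/43) × (29/43) × (28/43) ≈ 0.000453429
Highest score → author D.

author D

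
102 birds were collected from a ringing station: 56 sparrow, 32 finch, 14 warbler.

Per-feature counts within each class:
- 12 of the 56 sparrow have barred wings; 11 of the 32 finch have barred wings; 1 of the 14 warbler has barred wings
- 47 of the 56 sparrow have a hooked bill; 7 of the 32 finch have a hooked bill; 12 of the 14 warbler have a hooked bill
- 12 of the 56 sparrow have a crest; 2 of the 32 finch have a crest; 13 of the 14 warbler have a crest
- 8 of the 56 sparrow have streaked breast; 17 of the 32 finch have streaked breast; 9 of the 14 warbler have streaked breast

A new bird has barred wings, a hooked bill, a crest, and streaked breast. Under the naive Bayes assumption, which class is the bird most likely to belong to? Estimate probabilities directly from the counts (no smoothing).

sparrow: (56/102) × (12/56) × (47/56) × (12/56) × (8/56) ≈ 0.00302264
finch: (32/102) × (11/32) × (7/32) × (2/32) × (17/32) ≈ 0.000783285
warbler: (14/102) × (1/14) × (12/14) × (13/14) × (9/14) ≈ 0.00501629
Highest score → warbler.

warbler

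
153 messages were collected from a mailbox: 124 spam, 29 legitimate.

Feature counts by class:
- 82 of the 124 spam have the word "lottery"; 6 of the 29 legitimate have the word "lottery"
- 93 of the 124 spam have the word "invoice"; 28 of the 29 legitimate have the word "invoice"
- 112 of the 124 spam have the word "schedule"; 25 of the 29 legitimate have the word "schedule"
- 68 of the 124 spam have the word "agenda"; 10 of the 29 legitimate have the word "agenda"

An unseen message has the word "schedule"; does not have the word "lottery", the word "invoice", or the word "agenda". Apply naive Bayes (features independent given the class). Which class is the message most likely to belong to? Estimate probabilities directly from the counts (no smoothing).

spam: (124/153) × (42/124) × (31/124) × (112/124) × (56/124) ≈ 0.0279937
legitimate: (29/153) × (23/29) × (1/29) × (25/29) × (19/29) ≈ 0.00292776
Highest score → spam.

spam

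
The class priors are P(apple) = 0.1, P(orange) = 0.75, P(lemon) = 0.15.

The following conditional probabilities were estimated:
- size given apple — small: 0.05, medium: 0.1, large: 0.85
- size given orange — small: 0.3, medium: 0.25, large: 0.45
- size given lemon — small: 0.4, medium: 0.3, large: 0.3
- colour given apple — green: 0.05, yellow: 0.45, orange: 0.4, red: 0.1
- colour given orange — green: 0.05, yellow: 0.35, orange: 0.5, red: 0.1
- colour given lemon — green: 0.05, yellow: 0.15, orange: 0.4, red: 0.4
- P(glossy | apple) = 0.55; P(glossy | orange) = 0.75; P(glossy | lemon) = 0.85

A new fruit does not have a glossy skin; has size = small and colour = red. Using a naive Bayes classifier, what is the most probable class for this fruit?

orange

apple: 0.1 × 0.05 × 0.1 × (1−0.55) = 0.000225
orange: 0.75 × 0.3 × 0.1 × (1−0.75) = 0.005625
lemon: 0.15 × 0.4 × 0.4 × (1−0.85) = 0.0036
Highest score → orange.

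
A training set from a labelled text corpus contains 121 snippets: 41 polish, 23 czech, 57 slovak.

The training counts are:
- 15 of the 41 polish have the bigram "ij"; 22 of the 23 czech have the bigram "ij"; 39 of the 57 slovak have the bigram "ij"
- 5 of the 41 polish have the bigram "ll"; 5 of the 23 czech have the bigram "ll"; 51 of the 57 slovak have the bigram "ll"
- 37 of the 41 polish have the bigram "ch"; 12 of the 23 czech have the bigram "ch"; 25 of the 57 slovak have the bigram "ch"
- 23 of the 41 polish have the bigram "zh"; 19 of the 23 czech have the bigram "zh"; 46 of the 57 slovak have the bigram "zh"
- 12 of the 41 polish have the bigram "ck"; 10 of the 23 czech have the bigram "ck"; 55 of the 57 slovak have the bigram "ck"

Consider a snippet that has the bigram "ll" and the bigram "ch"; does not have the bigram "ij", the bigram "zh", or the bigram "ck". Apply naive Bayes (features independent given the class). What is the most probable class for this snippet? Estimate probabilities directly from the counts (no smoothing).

polish: (41/121) × (26/41) × (5/41) × (37/41) × (18/41) × (29/41) ≈ 0.00734336
czech: (23/121) × (1/23) × (5/23) × (12/23) × (4/23) × (13/23) ≈ 0.0000921421
slovak: (57/121) × (18/57) × (51/57) × (25/57) × (11/57) × (2/57) ≈ 0.000395294
Highest score → polish.

polish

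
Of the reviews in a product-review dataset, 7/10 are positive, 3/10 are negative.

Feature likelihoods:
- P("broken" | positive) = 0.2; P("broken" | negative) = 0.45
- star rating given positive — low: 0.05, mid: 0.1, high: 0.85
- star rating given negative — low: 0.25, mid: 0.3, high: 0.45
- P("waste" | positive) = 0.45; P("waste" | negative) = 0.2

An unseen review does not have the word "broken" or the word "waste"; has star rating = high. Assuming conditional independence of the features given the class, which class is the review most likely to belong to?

positive: 0.7 × (1−0.2) × 0.85 × (1−0.45) = 0.2618
negative: 0.3 × (1−0.45) × 0.45 × (1−0.2) = 0.0594
Highest score → positive.

positive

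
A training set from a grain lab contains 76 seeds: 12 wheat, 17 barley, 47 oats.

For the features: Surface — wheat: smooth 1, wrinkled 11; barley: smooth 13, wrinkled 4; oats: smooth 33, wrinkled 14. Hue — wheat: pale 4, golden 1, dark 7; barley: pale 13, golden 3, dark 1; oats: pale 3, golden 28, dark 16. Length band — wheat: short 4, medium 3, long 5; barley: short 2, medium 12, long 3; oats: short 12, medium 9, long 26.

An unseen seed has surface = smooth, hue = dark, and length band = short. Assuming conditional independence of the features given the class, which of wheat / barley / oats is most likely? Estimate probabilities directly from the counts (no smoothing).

wheat: (12/76) × (1/12) × (7/12) × (4/12) ≈ 0.00255848
barley: (17/76) × (13/17) × (1/17) × (2/17) ≈ 0.00118376
oats: (47/76) × (33/47) × (16/47) × (12/47) ≈ 0.0377403
Highest score → oats.

oats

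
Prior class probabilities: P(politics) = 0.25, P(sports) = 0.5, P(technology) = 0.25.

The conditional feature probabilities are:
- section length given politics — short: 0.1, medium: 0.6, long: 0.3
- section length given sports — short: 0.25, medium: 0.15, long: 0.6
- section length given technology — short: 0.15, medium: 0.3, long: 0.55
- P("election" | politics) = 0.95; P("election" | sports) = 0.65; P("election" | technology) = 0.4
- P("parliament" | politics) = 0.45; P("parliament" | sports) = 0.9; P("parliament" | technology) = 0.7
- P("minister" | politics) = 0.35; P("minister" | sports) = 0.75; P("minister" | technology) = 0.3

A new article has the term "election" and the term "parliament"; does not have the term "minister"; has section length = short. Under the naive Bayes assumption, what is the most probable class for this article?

sports

politics: 0.25 × 0.1 × 0.95 × 0.45 × (1−0.35) = 0.006946875
sports: 0.5 × 0.25 × 0.65 × 0.9 × (1−0.75) = 0.01828125
technology: 0.25 × 0.15 × 0.4 × 0.7 × (1−0.3) = 0.00735
Highest score → sports.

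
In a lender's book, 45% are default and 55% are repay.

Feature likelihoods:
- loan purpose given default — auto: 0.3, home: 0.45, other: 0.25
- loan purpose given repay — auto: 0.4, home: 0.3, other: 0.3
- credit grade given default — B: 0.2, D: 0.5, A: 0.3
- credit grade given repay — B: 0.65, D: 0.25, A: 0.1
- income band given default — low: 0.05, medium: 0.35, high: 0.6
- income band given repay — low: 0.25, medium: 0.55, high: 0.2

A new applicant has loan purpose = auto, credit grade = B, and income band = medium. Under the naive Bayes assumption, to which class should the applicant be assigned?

default: 0.45 × 0.3 × 0.2 × 0.35 = 0.00945
repay: 0.55 × 0.4 × 0.65 × 0.55 = 0.07865
Highest score → repay.

repay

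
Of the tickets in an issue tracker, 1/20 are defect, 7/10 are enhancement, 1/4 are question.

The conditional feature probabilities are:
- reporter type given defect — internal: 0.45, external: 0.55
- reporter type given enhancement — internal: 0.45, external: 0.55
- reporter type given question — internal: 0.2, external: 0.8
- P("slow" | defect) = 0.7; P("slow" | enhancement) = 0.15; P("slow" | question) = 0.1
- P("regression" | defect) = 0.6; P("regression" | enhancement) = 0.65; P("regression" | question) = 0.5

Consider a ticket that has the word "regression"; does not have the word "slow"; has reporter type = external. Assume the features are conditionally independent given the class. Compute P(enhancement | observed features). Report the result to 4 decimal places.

0.6914

defect: 0.05 × 0.55 × (1−0.7) × 0.6 = 0.00495
enhancement: 0.7 × 0.55 × (1−0.15) × 0.65 = 0.2127125
question: 0.25 × 0.8 × (1−0.1) × 0.5 = 0.09
P(enhancement | x) = 0.2127125 / 0.3076625 ≈ 0.6914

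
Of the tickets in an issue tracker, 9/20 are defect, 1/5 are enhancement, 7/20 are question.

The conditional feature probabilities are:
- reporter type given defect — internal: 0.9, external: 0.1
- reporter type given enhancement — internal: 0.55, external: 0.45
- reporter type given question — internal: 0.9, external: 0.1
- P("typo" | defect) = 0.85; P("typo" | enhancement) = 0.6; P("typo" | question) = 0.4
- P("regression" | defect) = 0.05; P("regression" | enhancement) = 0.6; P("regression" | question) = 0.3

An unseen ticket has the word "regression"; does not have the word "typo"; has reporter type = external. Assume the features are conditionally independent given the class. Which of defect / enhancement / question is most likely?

enhancement

defect: 0.45 × 0.1 × (1−0.85) × 0.05 = 0.0003375
enhancement: 0.2 × 0.45 × (1−0.6) × 0.6 = 0.0216
question: 0.35 × 0.1 × (1−0.4) × 0.3 = 0.0063
Highest score → enhancement.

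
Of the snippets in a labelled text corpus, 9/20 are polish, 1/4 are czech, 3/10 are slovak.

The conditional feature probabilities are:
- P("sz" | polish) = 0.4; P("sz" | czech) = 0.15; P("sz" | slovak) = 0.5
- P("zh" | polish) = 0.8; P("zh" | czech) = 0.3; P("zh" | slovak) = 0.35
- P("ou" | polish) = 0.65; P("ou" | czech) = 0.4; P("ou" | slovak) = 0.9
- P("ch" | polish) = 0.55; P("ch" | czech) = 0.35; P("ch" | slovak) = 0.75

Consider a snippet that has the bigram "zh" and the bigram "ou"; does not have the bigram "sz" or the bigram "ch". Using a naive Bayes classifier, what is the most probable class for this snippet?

polish

polish: 0.45 × (1−0.4) × 0.8 × 0.65 × (1−0.55) = 0.06318
czech: 0.25 × (1−0.15) × 0.3 × 0.4 × (1−0.35) = 0.016575
slovak: 0.3 × (1−0.5) × 0.35 × 0.9 × (1−0.75) = 0.0118125
Highest score → polish.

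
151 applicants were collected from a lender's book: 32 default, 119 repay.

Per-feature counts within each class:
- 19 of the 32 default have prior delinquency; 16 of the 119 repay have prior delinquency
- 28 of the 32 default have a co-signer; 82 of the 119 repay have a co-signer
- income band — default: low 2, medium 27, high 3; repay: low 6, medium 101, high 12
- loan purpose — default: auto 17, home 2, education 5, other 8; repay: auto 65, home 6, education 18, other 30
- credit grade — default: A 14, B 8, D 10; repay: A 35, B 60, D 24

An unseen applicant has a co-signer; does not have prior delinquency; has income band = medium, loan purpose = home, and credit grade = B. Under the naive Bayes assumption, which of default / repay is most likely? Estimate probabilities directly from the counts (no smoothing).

repay

default: (32/151) × (13/32) × (28/32) × (27/32) × (2/32) × (8/32) ≈ 0.000993135
repay: (119/151) × (103/119) × (82/119) × (101/119) × (6/119) × (60/119) ≈ 0.0101417
Highest score → repay.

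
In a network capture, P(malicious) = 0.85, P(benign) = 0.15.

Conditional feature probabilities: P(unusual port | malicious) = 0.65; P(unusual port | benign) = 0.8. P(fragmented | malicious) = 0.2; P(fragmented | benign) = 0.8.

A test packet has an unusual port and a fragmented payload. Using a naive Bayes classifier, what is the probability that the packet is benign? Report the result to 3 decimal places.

0.465

malicious: 0.85 × 0.65 × 0.2 = 0.1105
benign: 0.15 × 0.8 × 0.8 = 0.096
P(benign | x) = 0.096 / 0.2065 ≈ 0.465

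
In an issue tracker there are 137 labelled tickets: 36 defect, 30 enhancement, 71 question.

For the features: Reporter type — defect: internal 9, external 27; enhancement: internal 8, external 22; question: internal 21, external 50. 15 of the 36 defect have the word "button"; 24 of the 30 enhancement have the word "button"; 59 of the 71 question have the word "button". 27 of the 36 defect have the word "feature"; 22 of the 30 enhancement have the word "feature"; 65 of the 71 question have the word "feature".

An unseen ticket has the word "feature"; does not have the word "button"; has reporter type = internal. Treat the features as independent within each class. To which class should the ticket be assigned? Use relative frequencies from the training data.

defect

defect: (36/137) × (9/36) × (21/36) × (27/36) ≈ 0.0287409
enhancement: (30/137) × (8/30) × (6/30) × (22/30) ≈ 0.00856448
question: (71/137) × (21/71) × (12/71) × (65/71) ≈ 0.0237179
Highest score → defect.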